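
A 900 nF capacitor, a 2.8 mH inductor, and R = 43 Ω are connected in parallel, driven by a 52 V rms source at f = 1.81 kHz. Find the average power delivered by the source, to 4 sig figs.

62.88 W

ω = 2πf = 11370 rad/s
X_L = ωL = 31.84 Ω
X_C = 1/(ωC) = 97.70 Ω
Parallel: admittances add. Y = 1/R + 1/(jωL) + jωC
Y = (0.02326 − j0.02117) S
|Y| = 0.03145 S → |Z| = 1/|Y| = 31.80 Ω, ∠Z = −∠Y = 42.31°
I = V/|Z| = 1.635 A
P = VI cos φ = 52 × 1.635 × cos(42.31°) = 62.88 W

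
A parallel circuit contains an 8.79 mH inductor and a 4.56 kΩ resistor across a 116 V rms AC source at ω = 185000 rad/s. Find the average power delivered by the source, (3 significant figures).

X_L = ωL = 1630 Ω
Parallel: admittances add. Y = 1/R + 1/(jωL)
Y = (0.000219 − j0.000615) S
|Y| = 0.000653 S → |Z| = 1/|Y| = 1530 Ω, ∠Z = −∠Y = 70.4°
I = V/|Z| = 75.7 mA
P = VI cos φ = 116 × 0.0757 × cos(70.4°) = 2.95 W

2.95 W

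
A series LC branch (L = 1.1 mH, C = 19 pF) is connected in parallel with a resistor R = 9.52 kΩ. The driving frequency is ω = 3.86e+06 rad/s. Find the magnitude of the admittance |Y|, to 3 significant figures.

150 μS

X_L = ωL = 4250 Ω
X_C = 1/(ωC) = 13600 Ω
Branch 1: Z₁ = R = 9520 Ω
Branch 2 (series LC): Z₂ = j(X_L − X_C) = −j9390 Ω
Parallel: Z = Z₁Z₂/(Z₁+Z₂), |Z| = 6680 Ω, ∠Z = -45.4°
|Y| = 1/|Z| = 150 μS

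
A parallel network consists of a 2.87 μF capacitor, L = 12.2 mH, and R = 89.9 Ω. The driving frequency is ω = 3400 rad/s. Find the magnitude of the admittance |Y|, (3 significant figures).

18.2 mS

X_L = ωL = 41.5 Ω
X_C = 1/(ωC) = 102 Ω
Parallel: admittances add. Y = 1/R + 1/(jωL) + jωC
Y = (0.0111 − j0.0144) S
|Y| = 0.0182 S → |Z| = 1/|Y| = 55.1 Ω, ∠Z = −∠Y = 52.2°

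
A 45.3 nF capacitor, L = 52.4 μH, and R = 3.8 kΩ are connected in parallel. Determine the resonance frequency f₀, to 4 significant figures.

ω₀ = 1/√(LC) = 1/√(5.24e-05 × 4.53e-08) = 649100 rad/s
f₀ = ω₀/(2π) = 103.3 kHz

103.3 kHz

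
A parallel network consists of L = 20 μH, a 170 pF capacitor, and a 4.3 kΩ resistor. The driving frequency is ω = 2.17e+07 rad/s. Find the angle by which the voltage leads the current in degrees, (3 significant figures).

-80.5°

X_L = ωL = 434 Ω
X_C = 1/(ωC) = 271 Ω
Parallel: admittances add. Y = 1/R + 1/(jωL) + jωC
Y = (0.000233 + j0.00138) S
|Y| = 0.00140 S → |Z| = 1/|Y| = 712 Ω, ∠Z = −∠Y = -80.5°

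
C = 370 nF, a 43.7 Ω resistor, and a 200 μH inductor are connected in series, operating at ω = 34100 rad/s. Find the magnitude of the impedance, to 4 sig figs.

X_L = ωL = 6.820 Ω
X_C = 1/(ωC) = 79.26 Ω
Net reactance X = X_L − X_C = -72.44 Ω
Z = 43.70 − j72.44 Ω
|Z| = √(43.70² + 72.44²) = 84.60 Ω

84.60 Ω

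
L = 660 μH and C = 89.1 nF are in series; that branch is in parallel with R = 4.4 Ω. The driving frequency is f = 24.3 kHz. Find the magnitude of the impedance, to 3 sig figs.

ω = 2πf = 152700 rad/s
X_L = ωL = 101 Ω
X_C = 1/(ωC) = 73.5 Ω
Branch 1: Z₁ = R = 4.40 Ω
Branch 2 (series LC): Z₂ = j(X_L − X_C) = j27.3 Ω
Parallel: Z = Z₁Z₂/(Z₁+Z₂), |Z| = 4.34 Ω, ∠Z = 9.17°

4.34 Ω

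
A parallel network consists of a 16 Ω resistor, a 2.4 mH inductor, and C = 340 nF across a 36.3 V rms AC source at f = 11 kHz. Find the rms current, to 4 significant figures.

2.356 A

ω = 2πf = 69120 rad/s
X_L = ωL = 165.9 Ω
X_C = 1/(ωC) = 42.55 Ω
Parallel: admittances add. Y = 1/R + 1/(jωL) + jωC
Y = (0.06250 + j0.01747) S
|Y| = 0.06490 S → |Z| = 1/|Y| = 15.41 Ω, ∠Z = −∠Y = -15.62°
I = V/|Z| = 36.3/15.41 = 2.356 A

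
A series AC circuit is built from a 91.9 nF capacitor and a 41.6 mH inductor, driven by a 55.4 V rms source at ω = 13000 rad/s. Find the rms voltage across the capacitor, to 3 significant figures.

157 V

X_L = ωL = 541 Ω
X_C = 1/(ωC) = 837 Ω
Net reactance X = X_L − X_C = -296 Ω
Z = − j296 Ω
|Z| = √(0² + 296²) = 296 Ω
I = V/|Z| = 187 mA
V_C = I·|Z_C| = 0.187 × 837 = 157 V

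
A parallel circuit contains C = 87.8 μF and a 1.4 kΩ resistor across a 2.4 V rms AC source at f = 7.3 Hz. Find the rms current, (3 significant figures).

ω = 2πf = 45.87 rad/s
X_C = 1/(ωC) = 248 Ω
Parallel: admittances add. Y = 1/R + jωC
Y = (0.000714 + j0.00403) S
|Y| = 0.00409 S → |Z| = 1/|Y| = 244 Ω, ∠Z = −∠Y = -79.9°
I = V/|Z| = 2.4/244 = 9.82 mA

9.82 mA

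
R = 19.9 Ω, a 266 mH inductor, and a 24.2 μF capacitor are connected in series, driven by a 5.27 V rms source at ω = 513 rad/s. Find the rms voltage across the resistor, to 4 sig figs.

X_L = ωL = 136.5 Ω
X_C = 1/(ωC) = 80.55 Ω
Net reactance X = X_L − X_C = 55.91 Ω
Z = 19.90 + j55.91 Ω
|Z| = √(19.90² + 55.91²) = 59.34 Ω
I = V/|Z| = 88.80 mA
V_R = I·|Z_R| = 0.08880 × 19.90 = 1.767 V

1.767 V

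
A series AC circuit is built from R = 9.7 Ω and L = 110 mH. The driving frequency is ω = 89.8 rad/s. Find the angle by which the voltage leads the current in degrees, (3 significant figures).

45.5°

X_L = ωL = 9.88 Ω
Z = 9.70 + j9.88 Ω
|Z| = √(9.70² + 9.88²) = 13.8 Ω
∠Z = arctan(9.88/9.70) = 45.5°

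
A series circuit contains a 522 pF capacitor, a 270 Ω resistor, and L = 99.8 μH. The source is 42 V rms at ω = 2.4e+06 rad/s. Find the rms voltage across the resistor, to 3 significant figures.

18.3 V

X_L = ωL = 240 Ω
X_C = 1/(ωC) = 798 Ω
Net reactance X = X_L − X_C = -559 Ω
Z = 270 − j559 Ω
|Z| = √(270² + 559²) = 621 Ω
I = V/|Z| = 67.7 mA
V_R = I·|Z_R| = 0.0677 × 270 = 18.3 V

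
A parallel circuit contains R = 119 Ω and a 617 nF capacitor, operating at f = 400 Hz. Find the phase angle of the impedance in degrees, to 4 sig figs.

-10.46°

ω = 2πf = 2513 rad/s
X_C = 1/(ωC) = 644.9 Ω
Parallel: admittances add. Y = 1/R + jωC
Y = (0.008403 + j0.001551) S
|Y| = 0.008545 S → |Z| = 1/|Y| = 117.0 Ω, ∠Z = −∠Y = -10.46°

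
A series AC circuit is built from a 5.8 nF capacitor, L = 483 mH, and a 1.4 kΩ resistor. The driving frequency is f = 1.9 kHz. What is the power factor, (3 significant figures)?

ω = 2πf = 11940 rad/s
X_L = ωL = 5770 Ω
X_C = 1/(ωC) = 14400 Ω
Net reactance X = X_L − X_C = -8680 Ω
Z = 1400 − j8680 Ω
|Z| = √(1400² + 8680²) = 8790 Ω
∠Z = arctan(-8680/1400) = -80.8°
cos φ = cos(-80.8°) = 0.159

0.159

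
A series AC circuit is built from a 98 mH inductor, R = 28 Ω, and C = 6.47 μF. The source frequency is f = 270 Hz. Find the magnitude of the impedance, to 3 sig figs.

ω = 2πf = 1696 rad/s
X_L = ωL = 166 Ω
X_C = 1/(ωC) = 91.1 Ω
Net reactance X = X_L − X_C = 75.1 Ω
Z = 28.0 + j75.1 Ω
|Z| = √(28.0² + 75.1²) = 80.2 Ω

80.2 Ω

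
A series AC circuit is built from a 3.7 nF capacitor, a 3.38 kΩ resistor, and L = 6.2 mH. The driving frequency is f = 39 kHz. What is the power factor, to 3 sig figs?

0.992

ω = 2πf = 245000 rad/s
X_L = ωL = 1520 Ω
X_C = 1/(ωC) = 1100 Ω
Net reactance X = X_L − X_C = 416 Ω
Z = 3380 + j416 Ω
|Z| = √(3380² + 416²) = 3410 Ω
∠Z = arctan(416/3380) = 7.02°
cos φ = cos(7.02°) = 0.992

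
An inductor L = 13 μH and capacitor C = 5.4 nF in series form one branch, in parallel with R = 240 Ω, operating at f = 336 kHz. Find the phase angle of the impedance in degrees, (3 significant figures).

-75.9°

ω = 2πf = 2.111e+06 rad/s
X_L = ωL = 27.4 Ω
X_C = 1/(ωC) = 87.7 Ω
Branch 1: Z₁ = R = 240 Ω
Branch 2 (series LC): Z₂ = j(X_L − X_C) = −j60.3 Ω
Parallel: Z = Z₁Z₂/(Z₁+Z₂), |Z| = 58.5 Ω, ∠Z = -75.9°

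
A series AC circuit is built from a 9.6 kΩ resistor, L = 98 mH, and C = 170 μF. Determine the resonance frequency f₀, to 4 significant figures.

ω₀ = 1/√(LC) = 1/√(0.098 × 0.00017) = 245.0 rad/s
f₀ = ω₀/(2π) = 38.99 Hz

38.99 Hz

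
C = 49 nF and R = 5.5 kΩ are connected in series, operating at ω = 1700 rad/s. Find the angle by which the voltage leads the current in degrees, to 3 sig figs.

-65.4°

X_C = 1/(ωC) = 12000 Ω
Z = 5500 − j12000 Ω
|Z| = √(5500² + 12000²) = 13200 Ω
∠Z = arctan(-12000/5500) = -65.4°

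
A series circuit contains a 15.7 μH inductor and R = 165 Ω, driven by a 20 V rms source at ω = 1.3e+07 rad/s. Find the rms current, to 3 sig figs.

X_L = ωL = 204 Ω
Z = 165 + j204 Ω
|Z| = √(165² + 204²) = 262 Ω
I = V/|Z| = 20/262 = 76.2 mA

76.2 mA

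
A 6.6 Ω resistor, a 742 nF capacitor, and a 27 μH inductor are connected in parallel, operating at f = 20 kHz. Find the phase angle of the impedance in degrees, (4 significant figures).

53.06°

ω = 2πf = 125700 rad/s
X_L = ωL = 3.393 Ω
X_C = 1/(ωC) = 10.72 Ω
Parallel: admittances add. Y = 1/R + 1/(jωL) + jωC
Y = (0.1515 − j0.2015) S
|Y| = 0.2521 S → |Z| = 1/|Y| = 3.967 Ω, ∠Z = −∠Y = 53.06°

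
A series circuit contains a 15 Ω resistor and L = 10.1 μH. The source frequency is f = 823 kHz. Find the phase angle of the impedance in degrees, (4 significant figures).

ω = 2πf = 5.171e+06 rad/s
X_L = ωL = 52.23 Ω
Z = 15.00 + j52.23 Ω
|Z| = √(15.00² + 52.23²) = 54.34 Ω
∠Z = arctan(52.23/15.00) = 73.98°

73.98°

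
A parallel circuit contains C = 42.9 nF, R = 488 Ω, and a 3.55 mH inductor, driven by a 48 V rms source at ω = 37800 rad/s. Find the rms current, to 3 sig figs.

297 mA

X_L = ωL = 134 Ω
X_C = 1/(ωC) = 617 Ω
Parallel: admittances add. Y = 1/R + 1/(jωL) + jωC
Y = (0.00205 − j0.00583) S
|Y| = 0.00618 S → |Z| = 1/|Y| = 162 Ω, ∠Z = −∠Y = 70.6°
I = V/|Z| = 48/162 = 297 mA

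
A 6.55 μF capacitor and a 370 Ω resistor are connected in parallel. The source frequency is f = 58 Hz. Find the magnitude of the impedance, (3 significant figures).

277 Ω

ω = 2πf = 364.4 rad/s
X_C = 1/(ωC) = 419 Ω
Parallel: admittances add. Y = 1/R + jωC
Y = (0.00270 + j0.00239) S
|Y| = 0.00361 S → |Z| = 1/|Y| = 277 Ω, ∠Z = −∠Y = -41.5°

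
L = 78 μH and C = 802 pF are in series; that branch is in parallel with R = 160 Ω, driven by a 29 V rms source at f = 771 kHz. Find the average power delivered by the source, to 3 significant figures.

5.26 W

ω = 2πf = 4.844e+06 rad/s
X_L = ωL = 378 Ω
X_C = 1/(ωC) = 257 Ω
Branch 1: Z₁ = R = 160 Ω
Branch 2 (series LC): Z₂ = j(X_L − X_C) = j120 Ω
Parallel: Z = Z₁Z₂/(Z₁+Z₂), |Z| = 96.2 Ω, ∠Z = 53.0°
I = V/|Z| = 301 mA
P = VI cos φ = 29 × 0.301 × cos(53.0°) = 5.26 W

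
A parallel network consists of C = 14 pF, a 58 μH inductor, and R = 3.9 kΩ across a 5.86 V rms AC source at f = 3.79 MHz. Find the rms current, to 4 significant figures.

ω = 2πf = 2.381e+07 rad/s
X_L = ωL = 1381 Ω
X_C = 1/(ωC) = 3000 Ω
Parallel: admittances add. Y = 1/R + 1/(jωL) + jωC
Y = (0.0002564 − j0.0003906) S
|Y| = 0.0004673 S → |Z| = 1/|Y| = 2140 Ω, ∠Z = −∠Y = 56.72°
I = V/|Z| = 5.86/2140 = 2.738 mA

2.738 mA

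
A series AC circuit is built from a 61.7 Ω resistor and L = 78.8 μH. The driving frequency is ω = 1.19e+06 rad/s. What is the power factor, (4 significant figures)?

0.5497

X_L = ωL = 93.77 Ω
Z = 61.70 + j93.77 Ω
|Z| = √(61.70² + 93.77²) = 112.3 Ω
∠Z = arctan(93.77/61.70) = 56.66°
cos φ = cos(56.66°) = 0.5497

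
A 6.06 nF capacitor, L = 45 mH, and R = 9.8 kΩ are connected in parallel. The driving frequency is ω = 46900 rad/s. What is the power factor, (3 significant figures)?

0.474

X_L = ωL = 2110 Ω
X_C = 1/(ωC) = 3520 Ω
Parallel: admittances add. Y = 1/R + 1/(jωL) + jωC
Y = (0.000102 − j0.000190) S
|Y| = 0.000215 S → |Z| = 1/|Y| = 4640 Ω, ∠Z = −∠Y = 61.7°
cos φ = cos(61.7°) = 0.474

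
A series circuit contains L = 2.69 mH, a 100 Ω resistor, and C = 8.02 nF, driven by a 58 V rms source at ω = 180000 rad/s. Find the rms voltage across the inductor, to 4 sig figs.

121.4 V

X_L = ωL = 484.2 Ω
X_C = 1/(ωC) = 692.7 Ω
Net reactance X = X_L − X_C = -208.5 Ω
Z = 100.0 − j208.5 Ω
|Z| = √(100.0² + 208.5²) = 231.3 Ω
I = V/|Z| = 250.8 mA
V_L = I·|Z_L| = 0.2508 × 484.2 = 121.4 V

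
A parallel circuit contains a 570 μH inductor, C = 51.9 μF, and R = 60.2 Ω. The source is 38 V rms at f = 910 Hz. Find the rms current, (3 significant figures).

738 mA

ω = 2πf = 5718 rad/s
X_L = ωL = 3.26 Ω
X_C = 1/(ωC) = 3.37 Ω
Parallel: admittances add. Y = 1/R + 1/(jωL) + jωC
Y = (0.0166 − j0.0101) S
|Y| = 0.0194 S → |Z| = 1/|Y| = 51.5 Ω, ∠Z = −∠Y = 31.3°
I = V/|Z| = 38/51.5 = 738 mA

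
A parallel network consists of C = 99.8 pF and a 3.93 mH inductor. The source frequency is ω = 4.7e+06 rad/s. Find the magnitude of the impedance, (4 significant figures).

2410 Ω

X_L = ωL = 18470 Ω
X_C = 1/(ωC) = 2132 Ω
Parallel: admittances add. Y = 1/(jωL) + jωC
Y = (0 + j0.0004149) S
|Y| = 0.0004149 S → |Z| = 1/|Y| = 2410 Ω, ∠Z = −∠Y = -90.00°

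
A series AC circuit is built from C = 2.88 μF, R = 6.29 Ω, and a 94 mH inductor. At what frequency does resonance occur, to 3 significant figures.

306 Hz

ω₀ = 1/√(LC) = 1/√(0.094 × 2.88e-06) = 1922 rad/s
f₀ = ω₀/(2π) = 306 Hz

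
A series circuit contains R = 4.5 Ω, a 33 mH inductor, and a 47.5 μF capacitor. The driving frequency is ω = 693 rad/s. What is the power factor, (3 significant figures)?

0.514

X_L = ωL = 22.9 Ω
X_C = 1/(ωC) = 30.4 Ω
Net reactance X = X_L − X_C = -7.51 Ω
Z = 4.50 − j7.51 Ω
|Z| = √(4.50² + 7.51²) = 8.75 Ω
∠Z = arctan(-7.51/4.50) = -59.1°
cos φ = cos(-59.1°) = 0.514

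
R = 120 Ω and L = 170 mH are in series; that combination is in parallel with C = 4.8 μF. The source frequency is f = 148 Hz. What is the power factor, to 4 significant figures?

0.9892

ω = 2πf = 929.9 rad/s
X_L = ωL = 158.1 Ω
X_C = 1/(ωC) = 224.0 Ω
Branch 1 (R+jX_L): Z₁ = 120.0 + j158.1 Ω, |Z₁| = 198.5 Ω
Branch 2 (−jX_C): Z₂ = −j224.0 Ω
Parallel: Z = Z₁Z₂/(Z₁+Z₂), |Z| = 324.7 Ω, ∠Z = -8.409°
cos φ = cos(-8.409°) = 0.9892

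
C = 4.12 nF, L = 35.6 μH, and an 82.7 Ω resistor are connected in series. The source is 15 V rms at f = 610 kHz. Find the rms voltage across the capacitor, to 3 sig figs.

ω = 2πf = 3.833e+06 rad/s
X_L = ωL = 136 Ω
X_C = 1/(ωC) = 63.3 Ω
Net reactance X = X_L − X_C = 73.1 Ω
Z = 82.7 + j73.1 Ω
|Z| = √(82.7² + 73.1²) = 110 Ω
I = V/|Z| = 136 mA
V_C = I·|Z_C| = 0.136 × 63.3 = 8.61 V

8.61 V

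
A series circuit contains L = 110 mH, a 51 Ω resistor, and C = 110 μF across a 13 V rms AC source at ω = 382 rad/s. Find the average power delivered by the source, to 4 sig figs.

X_L = ωL = 42.02 Ω
X_C = 1/(ωC) = 23.80 Ω
Net reactance X = X_L − X_C = 18.22 Ω
Z = 51.00 + j18.22 Ω
|Z| = √(51.00² + 18.22²) = 54.16 Ω
∠Z = arctan(18.22/51.00) = 19.66°
I = V/|Z| = 240.0 mA
P = VI cos φ = 13 × 0.2400 × cos(19.66°) = 2.939 W

2.939 W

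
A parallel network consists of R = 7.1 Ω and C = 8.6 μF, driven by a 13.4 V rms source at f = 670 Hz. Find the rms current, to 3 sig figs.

1.95 A

ω = 2πf = 4210 rad/s
X_C = 1/(ωC) = 27.6 Ω
Parallel: admittances add. Y = 1/R + jωC
Y = (0.141 + j0.0362) S
|Y| = 0.145 S → |Z| = 1/|Y| = 6.88 Ω, ∠Z = −∠Y = -14.4°
I = V/|Z| = 13.4/6.88 = 1.95 A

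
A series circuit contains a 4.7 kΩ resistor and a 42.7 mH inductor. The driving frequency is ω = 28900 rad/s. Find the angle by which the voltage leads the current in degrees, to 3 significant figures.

X_L = ωL = 1230 Ω
Z = 4700 + j1230 Ω
|Z| = √(4700² + 1230²) = 4860 Ω
∠Z = arctan(1230/4700) = 14.7°

14.7°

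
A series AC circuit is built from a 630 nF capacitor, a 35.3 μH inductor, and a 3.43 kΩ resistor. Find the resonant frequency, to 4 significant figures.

33.75 kHz

ω₀ = 1/√(LC) = 1/√(3.53e-05 × 6.3e-07) = 212100 rad/s
f₀ = ω₀/(2π) = 33.75 kHz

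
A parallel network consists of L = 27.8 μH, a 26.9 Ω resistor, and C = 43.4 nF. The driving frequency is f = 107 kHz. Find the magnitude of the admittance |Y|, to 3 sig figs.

ω = 2πf = 672300 rad/s
X_L = ωL = 18.7 Ω
X_C = 1/(ωC) = 34.3 Ω
Parallel: admittances add. Y = 1/R + 1/(jωL) + jωC
Y = (0.0372 − j0.0243) S
|Y| = 0.0444 S → |Z| = 1/|Y| = 22.5 Ω, ∠Z = −∠Y = 33.2°

44.4 mS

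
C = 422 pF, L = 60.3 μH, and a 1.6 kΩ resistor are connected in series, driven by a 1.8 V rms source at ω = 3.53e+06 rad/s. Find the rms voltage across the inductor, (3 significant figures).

X_L = ωL = 213 Ω
X_C = 1/(ωC) = 671 Ω
Net reactance X = X_L − X_C = -458 Ω
Z = 1600 − j458 Ω
|Z| = √(1600² + 458²) = 1660 Ω
I = V/|Z| = 1.08 mA
V_L = I·|Z_L| = 0.00108 × 213 = 0.230 V

0.230 V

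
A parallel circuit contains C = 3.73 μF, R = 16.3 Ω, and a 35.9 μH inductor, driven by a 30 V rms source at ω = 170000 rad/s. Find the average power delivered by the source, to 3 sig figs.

55.2 W

X_L = ωL = 6.10 Ω
X_C = 1/(ωC) = 1.58 Ω
Parallel: admittances add. Y = 1/R + 1/(jωL) + jωC
Y = (0.0613 + j0.470) S
|Y| = 0.474 S → |Z| = 1/|Y| = 2.11 Ω, ∠Z = −∠Y = -82.6°
I = V/|Z| = 14.2 A
P = VI cos φ = 30 × 14.2 × cos(-82.6°) = 55.2 W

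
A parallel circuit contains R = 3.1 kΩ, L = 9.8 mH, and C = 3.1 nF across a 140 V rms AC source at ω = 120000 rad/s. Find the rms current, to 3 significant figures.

X_L = ωL = 1180 Ω
X_C = 1/(ωC) = 2690 Ω
Parallel: admittances add. Y = 1/R + 1/(jωL) + jωC
Y = (0.000323 − j0.000478) S
|Y| = 0.000577 S → |Z| = 1/|Y| = 1730 Ω, ∠Z = −∠Y = 56.0°
I = V/|Z| = 140/1730 = 80.8 mA

80.8 mA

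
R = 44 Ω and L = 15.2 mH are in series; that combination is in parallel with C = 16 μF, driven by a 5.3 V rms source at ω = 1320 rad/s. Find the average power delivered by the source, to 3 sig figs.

X_L = ωL = 20.1 Ω
X_C = 1/(ωC) = 47.3 Ω
Branch 1 (R+jX_L): Z₁ = 44.0 + j20.1 Ω, |Z₁| = 48.4 Ω
Branch 2 (−jX_C): Z₂ = −j47.3 Ω
Parallel: Z = Z₁Z₂/(Z₁+Z₂), |Z| = 44.2 Ω, ∠Z = -33.7°
I = V/|Z| = 120 mA
P = VI cos φ = 5.3 × 0.120 × cos(-33.7°) = 529 mW

529 mW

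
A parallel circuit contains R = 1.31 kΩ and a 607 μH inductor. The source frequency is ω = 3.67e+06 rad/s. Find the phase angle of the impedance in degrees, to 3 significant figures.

X_L = ωL = 2230 Ω
Parallel: admittances add. Y = 1/R + 1/(jωL)
Y = (0.000763 − j0.000449) S
|Y| = 0.000886 S → |Z| = 1/|Y| = 1130 Ω, ∠Z = −∠Y = 30.5°

30.5°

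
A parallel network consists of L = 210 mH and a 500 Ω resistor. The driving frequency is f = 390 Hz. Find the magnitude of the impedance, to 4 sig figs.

358.6 Ω

ω = 2πf = 2450 rad/s
X_L = ωL = 514.6 Ω
Parallel: admittances add. Y = 1/R + 1/(jωL)
Y = (0.002000 − j0.001943) S
|Y| = 0.002789 S → |Z| = 1/|Y| = 358.6 Ω, ∠Z = −∠Y = 44.18°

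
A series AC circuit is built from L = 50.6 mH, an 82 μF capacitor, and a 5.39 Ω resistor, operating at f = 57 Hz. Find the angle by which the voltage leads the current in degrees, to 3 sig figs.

ω = 2πf = 358.1 rad/s
X_L = ωL = 18.1 Ω
X_C = 1/(ωC) = 34.1 Ω
Net reactance X = X_L − X_C = -15.9 Ω
Z = 5.39 − j15.9 Ω
|Z| = √(5.39² + 15.9²) = 16.8 Ω
∠Z = arctan(-15.9/5.39) = -71.3°

-71.3°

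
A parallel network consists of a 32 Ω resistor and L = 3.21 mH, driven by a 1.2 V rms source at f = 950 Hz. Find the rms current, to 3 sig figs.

ω = 2πf = 5969 rad/s
X_L = ωL = 19.2 Ω
Parallel: admittances add. Y = 1/R + 1/(jωL)
Y = (0.0312 − j0.0522) S
|Y| = 0.0608 S → |Z| = 1/|Y| = 16.4 Ω, ∠Z = −∠Y = 59.1°
I = V/|Z| = 1.2/16.4 = 73.0 mA

73.0 mA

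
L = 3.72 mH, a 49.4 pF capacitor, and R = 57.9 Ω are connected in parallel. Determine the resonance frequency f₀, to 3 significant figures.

ω₀ = 1/√(LC) = 1/√(0.00372 × 4.94e-11) = 2.333e+06 rad/s
f₀ = ω₀/(2π) = 371 kHz

371 kHz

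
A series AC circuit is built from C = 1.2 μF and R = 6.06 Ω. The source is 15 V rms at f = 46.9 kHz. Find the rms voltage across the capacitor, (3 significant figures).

ω = 2πf = 294700 rad/s
X_C = 1/(ωC) = 2.83 Ω
Z = 6.06 − j2.83 Ω
|Z| = √(6.06² + 2.83²) = 6.69 Ω
I = V/|Z| = 2.24 A
V_C = I·|Z_C| = 2.24 × 2.83 = 6.34 V

6.34 V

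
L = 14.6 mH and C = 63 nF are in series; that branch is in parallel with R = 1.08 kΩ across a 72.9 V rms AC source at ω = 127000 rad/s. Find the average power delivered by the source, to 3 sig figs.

4.92 W

X_L = ωL = 1850 Ω
X_C = 1/(ωC) = 125 Ω
Branch 1: Z₁ = R = 1080 Ω
Branch 2 (series LC): Z₂ = j(X_L − X_C) = j1730 Ω
Parallel: Z = Z₁Z₂/(Z₁+Z₂), |Z| = 916 Ω, ∠Z = 32.0°
I = V/|Z| = 79.6 mA
P = VI cos φ = 72.9 × 0.0796 × cos(32.0°) = 4.92 W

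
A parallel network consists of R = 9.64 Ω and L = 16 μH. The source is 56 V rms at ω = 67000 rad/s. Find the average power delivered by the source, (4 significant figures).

325.3 W

X_L = ωL = 1.072 Ω
Parallel: admittances add. Y = 1/R + 1/(jωL)
Y = (0.1037 − j0.9328) S
|Y| = 0.9386 S → |Z| = 1/|Y| = 1.065 Ω, ∠Z = −∠Y = 83.65°
I = V/|Z| = 52.56 A
P = VI cos φ = 56 × 52.56 × cos(83.65°) = 325.3 W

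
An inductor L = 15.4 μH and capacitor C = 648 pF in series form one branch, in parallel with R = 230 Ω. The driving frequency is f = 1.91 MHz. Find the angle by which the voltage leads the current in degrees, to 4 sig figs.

ω = 2πf = 1.2e+07 rad/s
X_L = ωL = 184.8 Ω
X_C = 1/(ωC) = 128.6 Ω
Branch 1: Z₁ = R = 230.0 Ω
Branch 2 (series LC): Z₂ = j(X_L − X_C) = j56.22 Ω
Parallel: Z = Z₁Z₂/(Z₁+Z₂), |Z| = 54.61 Ω, ∠Z = 76.26°

76.26°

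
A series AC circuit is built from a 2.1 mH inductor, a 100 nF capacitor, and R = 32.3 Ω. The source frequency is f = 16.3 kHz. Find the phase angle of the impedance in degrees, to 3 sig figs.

74.6°

ω = 2πf = 102400 rad/s
X_L = ωL = 215 Ω
X_C = 1/(ωC) = 97.6 Ω
Net reactance X = X_L − X_C = 117 Ω
Z = 32.3 + j117 Ω
|Z| = √(32.3² + 117²) = 122 Ω
∠Z = arctan(117/32.3) = 74.6°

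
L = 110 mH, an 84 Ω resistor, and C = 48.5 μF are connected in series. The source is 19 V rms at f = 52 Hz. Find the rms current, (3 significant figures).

215 mA

ω = 2πf = 326.7 rad/s
X_L = ωL = 35.9 Ω
X_C = 1/(ωC) = 63.1 Ω
Net reactance X = X_L − X_C = -27.2 Ω
Z = 84.0 − j27.2 Ω
|Z| = √(84.0² + 27.2²) = 88.3 Ω
I = V/|Z| = 19/88.3 = 215 mA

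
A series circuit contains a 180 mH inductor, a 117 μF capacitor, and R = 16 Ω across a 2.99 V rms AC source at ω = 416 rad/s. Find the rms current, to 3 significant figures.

X_L = ωL = 74.9 Ω
X_C = 1/(ωC) = 20.5 Ω
Net reactance X = X_L − X_C = 54.3 Ω
Z = 16.0 + j54.3 Ω
|Z| = √(16.0² + 54.3²) = 56.6 Ω
I = V/|Z| = 2.99/56.6 = 52.8 mA

52.8 mA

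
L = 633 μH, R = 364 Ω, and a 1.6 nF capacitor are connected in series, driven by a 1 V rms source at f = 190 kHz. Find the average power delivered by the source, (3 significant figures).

ω = 2πf = 1.194e+06 rad/s
X_L = ωL = 756 Ω
X_C = 1/(ωC) = 524 Ω
Net reactance X = X_L − X_C = 232 Ω
Z = 364 + j232 Ω
|Z| = √(364² + 232²) = 432 Ω
∠Z = arctan(232/364) = 32.5°
I = V/|Z| = 2.32 mA
P = VI cos φ = 1 × 0.00232 × cos(32.5°) = 1.95 mW

1.95 mW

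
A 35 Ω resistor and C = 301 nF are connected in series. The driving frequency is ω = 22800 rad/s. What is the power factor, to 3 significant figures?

0.234

X_C = 1/(ωC) = 146 Ω
Z = 35.0 − j146 Ω
|Z| = √(35.0² + 146²) = 150 Ω
∠Z = arctan(-146/35.0) = -76.5°
cos φ = cos(-76.5°) = 0.234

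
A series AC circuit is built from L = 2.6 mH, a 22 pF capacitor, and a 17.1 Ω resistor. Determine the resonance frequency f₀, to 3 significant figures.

ω₀ = 1/√(LC) = 1/√(0.0026 × 2.2e-11) = 4.181e+06 rad/s
f₀ = ω₀/(2π) = 665 kHz

665 kHz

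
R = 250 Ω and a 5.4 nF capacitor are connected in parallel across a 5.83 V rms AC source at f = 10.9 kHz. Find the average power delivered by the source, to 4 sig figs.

136.0 mW

ω = 2πf = 68490 rad/s
X_C = 1/(ωC) = 2704 Ω
Parallel: admittances add. Y = 1/R + jωC
Y = (0.004000 + j0.0003698) S
|Y| = 0.004017 S → |Z| = 1/|Y| = 248.9 Ω, ∠Z = −∠Y = -5.282°
I = V/|Z| = 23.42 mA
P = VI cos φ = 5.83 × 0.02342 × cos(-5.282°) = 136.0 mW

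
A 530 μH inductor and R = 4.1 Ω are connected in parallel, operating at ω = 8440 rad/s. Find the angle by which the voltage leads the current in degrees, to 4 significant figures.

42.51°

X_L = ωL = 4.473 Ω
Parallel: admittances add. Y = 1/R + 1/(jωL)
Y = (0.2439 − j0.2236) S
|Y| = 0.3309 S → |Z| = 1/|Y| = 3.022 Ω, ∠Z = −∠Y = 42.51°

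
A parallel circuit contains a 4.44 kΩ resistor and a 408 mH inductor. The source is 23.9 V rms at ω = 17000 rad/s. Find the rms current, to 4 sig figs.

X_L = ωL = 6936 Ω
Parallel: admittances add. Y = 1/R + 1/(jωL)
Y = (0.0002252 − j0.0001442) S
|Y| = 0.0002674 S → |Z| = 1/|Y| = 3739 Ω, ∠Z = −∠Y = 32.62°
I = V/|Z| = 23.9/3739 = 6.391 mA

6.391 mA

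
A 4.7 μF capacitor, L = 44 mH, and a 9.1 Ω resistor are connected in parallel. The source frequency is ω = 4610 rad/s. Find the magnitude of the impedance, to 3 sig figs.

9.00 Ω

X_L = ωL = 203 Ω
X_C = 1/(ωC) = 46.2 Ω
Parallel: admittances add. Y = 1/R + 1/(jωL) + jωC
Y = (0.110 + j0.0167) S
|Y| = 0.111 S → |Z| = 1/|Y| = 9.00 Ω, ∠Z = −∠Y = -8.66°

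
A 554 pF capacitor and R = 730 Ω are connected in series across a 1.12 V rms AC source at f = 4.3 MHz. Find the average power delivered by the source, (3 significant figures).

ω = 2πf = 2.702e+07 rad/s
X_C = 1/(ωC) = 66.8 Ω
Z = 730 − j66.8 Ω
|Z| = √(730² + 66.8²) = 733 Ω
∠Z = arctan(-66.8/730) = -5.23°
I = V/|Z| = 1.53 mA
P = VI cos φ = 1.12 × 0.00153 × cos(-5.23°) = 1.70 mW

1.70 mW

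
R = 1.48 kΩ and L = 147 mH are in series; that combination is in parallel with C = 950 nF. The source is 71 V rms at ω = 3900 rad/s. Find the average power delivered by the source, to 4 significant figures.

2.962 W

X_L = ωL = 573.3 Ω
X_C = 1/(ωC) = 269.9 Ω
Branch 1 (R+jX_L): Z₁ = 1480 + j573.3 Ω, |Z₁| = 1587 Ω
Branch 2 (−jX_C): Z₂ = −j269.9 Ω
Parallel: Z = Z₁Z₂/(Z₁+Z₂), |Z| = 283.6 Ω, ∠Z = -80.41°
I = V/|Z| = 250.4 mA
P = VI cos φ = 71 × 0.2504 × cos(-80.41°) = 2.962 W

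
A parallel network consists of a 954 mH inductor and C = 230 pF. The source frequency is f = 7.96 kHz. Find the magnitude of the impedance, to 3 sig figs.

ω = 2πf = 50010 rad/s
X_L = ωL = 47700 Ω
X_C = 1/(ωC) = 86900 Ω
Parallel: admittances add. Y = 1/(jωL) + jωC
Y = (0 − j9.46e-06) S
|Y| = 9.46e-06 S → |Z| = 1/|Y| = 106000 Ω, ∠Z = −∠Y = 90.0°

106000 Ω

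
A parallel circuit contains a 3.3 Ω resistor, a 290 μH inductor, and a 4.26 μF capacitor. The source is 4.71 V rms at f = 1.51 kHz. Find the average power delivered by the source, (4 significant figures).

6.722 W

ω = 2πf = 9488 rad/s
X_L = ωL = 2.751 Ω
X_C = 1/(ωC) = 24.74 Ω
Parallel: admittances add. Y = 1/R + 1/(jωL) + jωC
Y = (0.3030 − j0.3230) S
|Y| = 0.4429 S → |Z| = 1/|Y| = 2.258 Ω, ∠Z = −∠Y = 46.83°
I = V/|Z| = 2.086 A
P = VI cos φ = 4.71 × 2.086 × cos(46.83°) = 6.722 W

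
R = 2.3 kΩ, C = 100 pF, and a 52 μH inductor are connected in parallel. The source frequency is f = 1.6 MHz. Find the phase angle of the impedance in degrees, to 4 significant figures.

ω = 2πf = 1.005e+07 rad/s
X_L = ωL = 522.8 Ω
X_C = 1/(ωC) = 994.7 Ω
Parallel: admittances add. Y = 1/R + 1/(jωL) + jωC
Y = (0.0004348 − j0.0009076) S
|Y| = 0.001006 S → |Z| = 1/|Y| = 993.7 Ω, ∠Z = −∠Y = 64.40°

64.40°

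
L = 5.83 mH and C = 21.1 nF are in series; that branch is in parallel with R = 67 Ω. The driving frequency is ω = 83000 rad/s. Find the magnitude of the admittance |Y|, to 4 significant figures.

X_L = ωL = 483.9 Ω
X_C = 1/(ωC) = 571.0 Ω
Branch 1: Z₁ = R = 67.00 Ω
Branch 2 (series LC): Z₂ = j(X_L − X_C) = −j87.11 Ω
Parallel: Z = Z₁Z₂/(Z₁+Z₂), |Z| = 53.11 Ω, ∠Z = -37.56°
|Y| = 1/|Z| = 18.83 mS

18.83 mS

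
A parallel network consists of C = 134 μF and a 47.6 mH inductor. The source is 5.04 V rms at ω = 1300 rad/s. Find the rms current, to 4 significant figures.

796.5 mA

X_L = ωL = 61.88 Ω
X_C = 1/(ωC) = 5.741 Ω
Parallel: admittances add. Y = 1/(jωL) + jωC
Y = (0 + j0.1580) S
|Y| = 0.1580 S → |Z| = 1/|Y| = 6.328 Ω, ∠Z = −∠Y = -90.00°
I = V/|Z| = 5.04/6.328 = 796.5 mA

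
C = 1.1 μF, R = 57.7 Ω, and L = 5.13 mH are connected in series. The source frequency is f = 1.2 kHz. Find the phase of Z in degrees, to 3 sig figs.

-54.8°

ω = 2πf = 7540 rad/s
X_L = ωL = 38.7 Ω
X_C = 1/(ωC) = 121 Ω
Net reactance X = X_L − X_C = -81.9 Ω
Z = 57.7 − j81.9 Ω
|Z| = √(57.7² + 81.9²) = 100 Ω
∠Z = arctan(-81.9/57.7) = -54.8°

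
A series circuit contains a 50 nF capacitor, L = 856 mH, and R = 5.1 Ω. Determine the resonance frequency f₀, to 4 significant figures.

769.3 Hz

ω₀ = 1/√(LC) = 1/√(0.856 × 5e-08) = 4834 rad/s
f₀ = ω₀/(2π) = 769.3 Hz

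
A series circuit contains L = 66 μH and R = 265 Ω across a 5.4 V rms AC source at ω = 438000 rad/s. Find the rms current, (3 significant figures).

X_L = ωL = 28.9 Ω
Z = 265 + j28.9 Ω
|Z| = √(265² + 28.9²) = 267 Ω
I = V/|Z| = 5.4/267 = 20.3 mA

20.3 mA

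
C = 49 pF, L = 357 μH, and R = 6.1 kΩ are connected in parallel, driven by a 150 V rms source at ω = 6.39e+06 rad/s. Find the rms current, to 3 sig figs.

30.9 mA

X_L = ωL = 2280 Ω
X_C = 1/(ωC) = 3190 Ω
Parallel: admittances add. Y = 1/R + 1/(jωL) + jωC
Y = (0.000164 − j0.000125) S
|Y| = 0.000206 S → |Z| = 1/|Y| = 4850 Ω, ∠Z = −∠Y = 37.4°
I = V/|Z| = 150/4850 = 30.9 mA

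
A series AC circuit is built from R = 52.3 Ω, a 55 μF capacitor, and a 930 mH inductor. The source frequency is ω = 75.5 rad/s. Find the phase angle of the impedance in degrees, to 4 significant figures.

X_L = ωL = 70.22 Ω
X_C = 1/(ωC) = 240.8 Ω
Net reactance X = X_L − X_C = -170.6 Ω
Z = 52.30 − j170.6 Ω
|Z| = √(52.30² + 170.6²) = 178.4 Ω
∠Z = arctan(-170.6/52.30) = -72.96°

-72.96°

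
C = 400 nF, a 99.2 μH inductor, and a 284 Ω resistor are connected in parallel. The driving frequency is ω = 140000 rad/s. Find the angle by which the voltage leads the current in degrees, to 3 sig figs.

77.6°

X_L = ωL = 13.9 Ω
X_C = 1/(ωC) = 17.9 Ω
Parallel: admittances add. Y = 1/R + 1/(jωL) + jωC
Y = (0.00352 − j0.0160) S
|Y| = 0.0164 S → |Z| = 1/|Y| = 61.0 Ω, ∠Z = −∠Y = 77.6°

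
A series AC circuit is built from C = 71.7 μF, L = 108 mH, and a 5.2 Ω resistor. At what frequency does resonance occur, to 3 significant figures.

ω₀ = 1/√(LC) = 1/√(0.108 × 7.17e-05) = 359.4 rad/s
f₀ = ω₀/(2π) = 57.2 Hz

57.2 Hz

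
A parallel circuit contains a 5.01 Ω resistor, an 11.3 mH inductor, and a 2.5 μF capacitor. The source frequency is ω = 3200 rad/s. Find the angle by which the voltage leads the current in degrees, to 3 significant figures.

X_L = ωL = 36.2 Ω
X_C = 1/(ωC) = 125 Ω
Parallel: admittances add. Y = 1/R + 1/(jωL) + jωC
Y = (0.200 − j0.0197) S
|Y| = 0.201 S → |Z| = 1/|Y| = 4.99 Ω, ∠Z = −∠Y = 5.62°

5.62°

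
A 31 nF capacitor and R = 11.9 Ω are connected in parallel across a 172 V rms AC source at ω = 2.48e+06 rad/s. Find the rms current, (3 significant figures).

X_C = 1/(ωC) = 13.0 Ω
Parallel: admittances add. Y = 1/R + jωC
Y = (0.0840 + j0.0769) S
|Y| = 0.114 S → |Z| = 1/|Y| = 8.78 Ω, ∠Z = −∠Y = -42.5°
I = V/|Z| = 172/8.78 = 19.6 A

19.6 A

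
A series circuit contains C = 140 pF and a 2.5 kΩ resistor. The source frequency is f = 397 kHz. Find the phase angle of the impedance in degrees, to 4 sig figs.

ω = 2πf = 2.494e+06 rad/s
X_C = 1/(ωC) = 2864 Ω
Z = 2500 − j2864 Ω
|Z| = √(2500² + 2864²) = 3801 Ω
∠Z = arctan(-2864/2500) = -48.88°

-48.88°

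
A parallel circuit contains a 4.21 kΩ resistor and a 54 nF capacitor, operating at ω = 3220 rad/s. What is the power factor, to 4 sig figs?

X_C = 1/(ωC) = 5751 Ω
Parallel: admittances add. Y = 1/R + jωC
Y = (0.0002375 + j0.0001739) S
|Y| = 0.0002944 S → |Z| = 1/|Y| = 3397 Ω, ∠Z = −∠Y = -36.21°
cos φ = cos(-36.21°) = 0.8069

0.8069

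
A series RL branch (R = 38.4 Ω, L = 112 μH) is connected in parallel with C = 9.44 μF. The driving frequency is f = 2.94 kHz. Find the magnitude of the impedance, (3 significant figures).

5.72 Ω

ω = 2πf = 18470 rad/s
X_L = ωL = 2.07 Ω
X_C = 1/(ωC) = 5.73 Ω
Branch 1 (R+jX_L): Z₁ = 38.4 + j2.07 Ω, |Z₁| = 38.5 Ω
Branch 2 (−jX_C): Z₂ = −j5.73 Ω
Parallel: Z = Z₁Z₂/(Z₁+Z₂), |Z| = 5.72 Ω, ∠Z = -81.5°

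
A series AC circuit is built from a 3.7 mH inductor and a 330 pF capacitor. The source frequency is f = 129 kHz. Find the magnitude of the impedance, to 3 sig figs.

740 Ω

ω = 2πf = 810500 rad/s
X_L = ωL = 3000 Ω
X_C = 1/(ωC) = 3740 Ω
Net reactance X = X_L − X_C = -740 Ω
Z = − j740 Ω
|Z| = √(0² + 740²) = 740 Ω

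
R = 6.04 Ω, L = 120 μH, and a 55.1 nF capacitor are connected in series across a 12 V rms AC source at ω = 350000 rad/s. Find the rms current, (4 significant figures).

1.038 A

X_L = ωL = 42.00 Ω
X_C = 1/(ωC) = 51.85 Ω
Net reactance X = X_L − X_C = -9.854 Ω
Z = 6.040 − j9.854 Ω
|Z| = √(6.040² + 9.854²) = 11.56 Ω
I = V/|Z| = 12/11.56 = 1.038 A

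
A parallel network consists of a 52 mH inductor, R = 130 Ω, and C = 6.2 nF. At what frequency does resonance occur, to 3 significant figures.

8.86 kHz

ω₀ = 1/√(LC) = 1/√(0.052 × 6.2e-09) = 55690 rad/s
f₀ = ω₀/(2π) = 8.86 kHz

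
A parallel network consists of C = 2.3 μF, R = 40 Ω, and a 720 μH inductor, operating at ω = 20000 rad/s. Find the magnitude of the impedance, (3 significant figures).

29.2 Ω

X_L = ωL = 14.4 Ω
X_C = 1/(ωC) = 21.7 Ω
Parallel: admittances add. Y = 1/R + 1/(jωL) + jωC
Y = (0.0250 − j0.0234) S
|Y| = 0.0343 S → |Z| = 1/|Y| = 29.2 Ω, ∠Z = −∠Y = 43.2°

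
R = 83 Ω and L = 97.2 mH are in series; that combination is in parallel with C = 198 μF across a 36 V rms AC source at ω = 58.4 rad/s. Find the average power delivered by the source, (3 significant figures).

X_L = ωL = 5.68 Ω
X_C = 1/(ωC) = 86.5 Ω
Branch 1 (R+jX_L): Z₁ = 83.0 + j5.68 Ω, |Z₁| = 83.2 Ω
Branch 2 (−jX_C): Z₂ = −j86.5 Ω
Parallel: Z = Z₁Z₂/(Z₁+Z₂), |Z| = 62.1 Ω, ∠Z = -41.9°
I = V/|Z| = 580 mA
P = VI cos φ = 36 × 0.580 × cos(-41.9°) = 15.5 W

15.5 W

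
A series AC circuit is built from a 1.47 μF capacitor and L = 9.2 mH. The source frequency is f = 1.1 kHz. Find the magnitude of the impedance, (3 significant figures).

34.8 Ω

ω = 2πf = 6912 rad/s
X_L = ωL = 63.6 Ω
X_C = 1/(ωC) = 98.4 Ω
Net reactance X = X_L − X_C = -34.8 Ω
Z = − j34.8 Ω
|Z| = √(0² + 34.8²) = 34.8 Ω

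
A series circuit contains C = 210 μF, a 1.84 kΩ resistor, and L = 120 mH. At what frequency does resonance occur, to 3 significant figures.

ω₀ = 1/√(LC) = 1/√(0.12 × 0.00021) = 199.2 rad/s
f₀ = ω₀/(2π) = 31.7 Hz

31.7 Hz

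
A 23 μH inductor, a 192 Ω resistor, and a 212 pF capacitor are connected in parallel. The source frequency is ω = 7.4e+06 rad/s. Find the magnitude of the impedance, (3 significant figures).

148 Ω

X_L = ωL = 170 Ω
X_C = 1/(ωC) = 637 Ω
Parallel: admittances add. Y = 1/R + 1/(jωL) + jωC
Y = (0.00521 − j0.00431) S
|Y| = 0.00676 S → |Z| = 1/|Y| = 148 Ω, ∠Z = −∠Y = 39.6°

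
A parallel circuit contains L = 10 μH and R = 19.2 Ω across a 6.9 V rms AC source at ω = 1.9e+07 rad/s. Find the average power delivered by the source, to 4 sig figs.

2.480 W

X_L = ωL = 190.0 Ω
Parallel: admittances add. Y = 1/R + 1/(jωL)
Y = (0.05208 − j0.005263) S
|Y| = 0.05235 S → |Z| = 1/|Y| = 19.10 Ω, ∠Z = −∠Y = 5.770°
I = V/|Z| = 361.2 mA
P = VI cos φ = 6.9 × 0.3612 × cos(5.770°) = 2.480 W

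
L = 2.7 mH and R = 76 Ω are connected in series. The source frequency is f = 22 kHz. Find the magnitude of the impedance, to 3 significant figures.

ω = 2πf = 138200 rad/s
X_L = ωL = 373 Ω
Z = 76.0 + j373 Ω
|Z| = √(76.0² + 373²) = 381 Ω

381 Ω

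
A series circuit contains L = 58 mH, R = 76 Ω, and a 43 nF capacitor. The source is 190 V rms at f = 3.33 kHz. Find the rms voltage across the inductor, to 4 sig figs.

ω = 2πf = 20920 rad/s
X_L = ωL = 1214 Ω
X_C = 1/(ωC) = 1111 Ω
Net reactance X = X_L − X_C = 102.0 Ω
Z = 76.00 + j102.0 Ω
|Z| = √(76.00² + 102.0²) = 127.2 Ω
I = V/|Z| = 1.493 A
V_L = I·|Z_L| = 1.493 × 1214 = 1812 V

1812 V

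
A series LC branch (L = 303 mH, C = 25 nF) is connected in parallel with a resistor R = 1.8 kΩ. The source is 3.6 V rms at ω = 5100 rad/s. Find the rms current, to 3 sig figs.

X_L = ωL = 1550 Ω
X_C = 1/(ωC) = 7840 Ω
Branch 1: Z₁ = R = 1800 Ω
Branch 2 (series LC): Z₂ = j(X_L − X_C) = −j6300 Ω
Parallel: Z = Z₁Z₂/(Z₁+Z₂), |Z| = 1730 Ω, ∠Z = -16.0°
I = V/|Z| = 3.6/1730 = 2.08 mA

2.08 mA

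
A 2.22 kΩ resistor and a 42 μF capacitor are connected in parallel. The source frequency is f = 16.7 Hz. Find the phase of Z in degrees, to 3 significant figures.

-84.2°

ω = 2πf = 104.9 rad/s
X_C = 1/(ωC) = 227 Ω
Parallel: admittances add. Y = 1/R + jωC
Y = (0.000450 + j0.00441) S
|Y| = 0.00443 S → |Z| = 1/|Y| = 226 Ω, ∠Z = −∠Y = -84.2°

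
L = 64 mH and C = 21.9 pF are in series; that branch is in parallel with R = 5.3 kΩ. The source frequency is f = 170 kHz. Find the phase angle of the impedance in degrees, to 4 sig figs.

ω = 2πf = 1.068e+06 rad/s
X_L = ωL = 68360 Ω
X_C = 1/(ωC) = 42750 Ω
Branch 1: Z₁ = R = 5300 Ω
Branch 2 (series LC): Z₂ = j(X_L − X_C) = j25610 Ω
Parallel: Z = Z₁Z₂/(Z₁+Z₂), |Z| = 5190 Ω, ∠Z = 11.69°

11.69°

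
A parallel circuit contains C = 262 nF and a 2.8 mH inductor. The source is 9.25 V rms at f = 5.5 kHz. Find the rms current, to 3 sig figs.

ω = 2πf = 34560 rad/s
X_L = ωL = 96.8 Ω
X_C = 1/(ωC) = 110 Ω
Parallel: admittances add. Y = 1/(jωL) + jωC
Y = (0 − j0.00128) S
|Y| = 0.00128 S → |Z| = 1/|Y| = 781 Ω, ∠Z = −∠Y = 90.0°
I = V/|Z| = 9.25/781 = 11.8 mA

11.8 mA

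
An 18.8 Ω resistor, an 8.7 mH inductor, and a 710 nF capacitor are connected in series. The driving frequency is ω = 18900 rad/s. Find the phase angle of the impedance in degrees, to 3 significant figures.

X_L = ωL = 164 Ω
X_C = 1/(ωC) = 74.5 Ω
Net reactance X = X_L − X_C = 89.9 Ω
Z = 18.8 + j89.9 Ω
|Z| = √(18.8² + 89.9²) = 91.9 Ω
∠Z = arctan(89.9/18.8) = 78.2°

78.2°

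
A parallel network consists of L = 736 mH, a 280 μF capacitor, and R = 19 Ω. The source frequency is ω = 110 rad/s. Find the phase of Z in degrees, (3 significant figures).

-19.3°

X_L = ωL = 81.0 Ω
X_C = 1/(ωC) = 32.5 Ω
Parallel: admittances add. Y = 1/R + 1/(jωL) + jωC
Y = (0.0526 + j0.0184) S
|Y| = 0.0558 S → |Z| = 1/|Y| = 17.9 Ω, ∠Z = −∠Y = -19.3°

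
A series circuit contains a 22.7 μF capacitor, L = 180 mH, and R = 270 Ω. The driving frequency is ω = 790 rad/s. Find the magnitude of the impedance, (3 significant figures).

283 Ω

X_L = ωL = 142 Ω
X_C = 1/(ωC) = 55.8 Ω
Net reactance X = X_L − X_C = 86.4 Ω
Z = 270 + j86.4 Ω
|Z| = √(270² + 86.4²) = 283 Ω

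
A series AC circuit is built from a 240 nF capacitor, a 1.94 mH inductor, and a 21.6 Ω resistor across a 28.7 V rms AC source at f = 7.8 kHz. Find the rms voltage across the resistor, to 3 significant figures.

26.0 V

ω = 2πf = 49010 rad/s
X_L = ωL = 95.1 Ω
X_C = 1/(ωC) = 85.0 Ω
Net reactance X = X_L − X_C = 10.1 Ω
Z = 21.6 + j10.1 Ω
|Z| = √(21.6² + 10.1²) = 23.8 Ω
I = V/|Z| = 1.20 A
V_R = I·|Z_R| = 1.20 × 21.6 = 26.0 V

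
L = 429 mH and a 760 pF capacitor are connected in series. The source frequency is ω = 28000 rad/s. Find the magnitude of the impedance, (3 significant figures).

35000 Ω

X_L = ωL = 12000 Ω
X_C = 1/(ωC) = 47000 Ω
Net reactance X = X_L − X_C = -35000 Ω
Z = − j35000 Ω
|Z| = √(0² + 35000²) = 35000 Ω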